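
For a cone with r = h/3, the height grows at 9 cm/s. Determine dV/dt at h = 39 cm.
1521π cm³/s

V = (1/3)π(h/3)²h = πh³/27
dV/dt = πh²/9 · 9
At h = 39: dV/dt = 1521π cm³/s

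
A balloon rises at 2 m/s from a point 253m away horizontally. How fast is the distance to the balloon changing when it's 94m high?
188√72845/72845 ≈ 0.6966 m/s

z² = 253² + y²
z = √(253² + 94²) = √72845
dz/dt = y/z · dy/dt = 94/√72845 · 2 = 188√72845/72845 ≈ 0.6966 m/s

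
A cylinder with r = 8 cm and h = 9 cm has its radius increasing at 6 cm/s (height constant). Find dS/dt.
300π cm²/s

S = 2πrh + 2πr² (lateral + bases)
dS/dt = (2πh + 4πr)·dr/dt = (2π·9 + 4π·8)·6
= 300π cm²/s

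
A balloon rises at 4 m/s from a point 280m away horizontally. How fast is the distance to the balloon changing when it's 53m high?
212√281/4777 ≈ 0.7439 m/s

z² = 280² + y²
z = √(280² + 53²) = 17√281
dz/dt = y/z · dy/dt = 53/(17√281) · 4 = 212√281/4777 ≈ 0.7439 m/s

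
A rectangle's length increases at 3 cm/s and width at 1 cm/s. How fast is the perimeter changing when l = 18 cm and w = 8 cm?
8 cm/s

P = 2(l + w)
dP/dt = 2(dl/dt + dw/dt) = 2(3 + 1) = 8 cm/s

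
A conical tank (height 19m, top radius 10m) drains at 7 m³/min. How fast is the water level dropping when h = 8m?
2527/(6400π) ≈ 0.1257 m/min

r/h = 10/19, so r = (10/19)h
V = (1/3)πr²h = (1/3)π((10/19)h)²h = (100/1083)πh³
dV/dh = (100/361)πh²
dh/dt = (dV/dt)/(dV/dh) = -7/((100/361)π·8²) = -2527/(6400π) m/min
The level is dropping at 2527/(6400π) ≈ 0.1257 m/min.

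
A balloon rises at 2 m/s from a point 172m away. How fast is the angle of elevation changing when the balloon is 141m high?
0.006954 rad/s

tan(θ) = y/172
sec²(θ) · dθ/dt = (1/172) · dy/dt
dθ/dt = cos²(θ)/172 · 2 = 172/(172² + 141²) · 2
dθ/dt = 0.006954 rad/s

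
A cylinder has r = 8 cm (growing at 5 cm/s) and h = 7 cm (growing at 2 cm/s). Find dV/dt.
688π cm³/s

V = πr²h
dV/dt = 2πrh·dr/dt + πr²·dh/dt
= 2π(8)(7)(5) + π(8)²(2)
= 688π cm³/s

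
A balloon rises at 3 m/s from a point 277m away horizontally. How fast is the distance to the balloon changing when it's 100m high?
300√86729/86729 ≈ 1.019 m/s

z² = 277² + y²
z = √(277² + 100²) = √86729
dz/dt = y/z · dy/dt = 100/√86729 · 3 = 300√86729/86729 ≈ 1.019 m/s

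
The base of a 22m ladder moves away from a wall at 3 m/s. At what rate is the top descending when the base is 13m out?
13√35/35 ≈ 2.197 m/s

x² + y² = 22²
2x·dx/dt + 2y·dy/dt = 0
dy/dt = -x/y · dx/dt = -13/(3√35) · 3 = -13√35/35 m/s
The top is descending at 13√35/35 ≈ 2.197 m/s.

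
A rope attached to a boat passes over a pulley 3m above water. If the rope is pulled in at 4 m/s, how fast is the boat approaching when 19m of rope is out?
19√22/22 ≈ 4.051 m/s

rope² = x² + 3²
x = √(19² - 3²) = 4√22
dx/dt = (rope/x) · d(rope)/dt = (19/(4√22)) · (-4) = -19√22/22 m/s
The boat approaches at 19√22/22 ≈ 4.051 m/s.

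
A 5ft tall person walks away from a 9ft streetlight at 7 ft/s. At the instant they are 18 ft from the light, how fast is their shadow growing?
35/4 ft/s

By similar triangles: 9/(x+s) = 5/s
Solving: s = 5x/4
ds/dt = 5/4 · dx/dt = 5/4 · 7 = 35/4 ft/s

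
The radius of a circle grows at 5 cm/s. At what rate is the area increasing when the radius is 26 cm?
260π cm²/s

A = πr²
dA/dt = 2πr · dr/dt = 2π(26)(5) = 260π cm²/s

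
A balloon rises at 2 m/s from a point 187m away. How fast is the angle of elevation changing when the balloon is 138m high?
0.006924 rad/s

tan(θ) = y/187
sec²(θ) · dθ/dt = (1/187) · dy/dt
dθ/dt = cos²(θ)/187 · 2 = 187/(187² + 138²) · 2
dθ/dt = 0.006924 rad/s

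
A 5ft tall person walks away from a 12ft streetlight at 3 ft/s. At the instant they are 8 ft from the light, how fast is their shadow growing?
15/7 ft/s

By similar triangles: 12/(x+s) = 5/s
Solving: s = 5x/7
ds/dt = 5/7 · dx/dt = 5/7 · 3 = 15/7 ft/s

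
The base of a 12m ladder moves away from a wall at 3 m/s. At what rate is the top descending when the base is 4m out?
3√2/4 ≈ 1.061 m/s

x² + y² = 12²
2x·dx/dt + 2y·dy/dt = 0
dy/dt = -x/y · dx/dt = -4/(8√2) · 3 = -3√2/4 m/s
The top is descending at 3√2/4 ≈ 1.061 m/s.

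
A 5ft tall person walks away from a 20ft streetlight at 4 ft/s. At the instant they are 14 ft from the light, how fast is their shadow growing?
4/3 ft/s

By similar triangles: 20/(x+s) = 5/s
Solving: s = 5x/15
ds/dt = 5/15 · dx/dt = 1/3 · 4 = 4/3 ft/s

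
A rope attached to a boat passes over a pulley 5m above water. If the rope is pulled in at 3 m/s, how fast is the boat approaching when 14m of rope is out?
14√19/19 ≈ 3.212 m/s

rope² = x² + 5²
x = √(14² - 5²) = 3√19
dx/dt = (rope/x) · d(rope)/dt = (14/(3√19)) · (-3) = -14√19/19 m/s
The boat approaches at 14√19/19 ≈ 3.212 m/s.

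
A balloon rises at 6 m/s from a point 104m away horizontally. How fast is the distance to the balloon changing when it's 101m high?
606√21017/21017 ≈ 4.18 m/s

z² = 104² + y²
z = √(104² + 101²) = √21017
dz/dt = y/z · dy/dt = 101/√21017 · 6 = 606√21017/21017 ≈ 4.18 m/s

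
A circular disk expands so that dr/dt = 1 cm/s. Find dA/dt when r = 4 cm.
8π cm²/s

A = πr²
dA/dt = 2πr · dr/dt = 2π(4)(1) = 8π cm²/s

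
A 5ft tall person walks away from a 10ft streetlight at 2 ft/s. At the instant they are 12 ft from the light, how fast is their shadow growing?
2 ft/s

By similar triangles: 10/(x+s) = 5/s
Solving: s = 5x/5
ds/dt = 5/5 · dx/dt = 1 · 2 = 2 ft/s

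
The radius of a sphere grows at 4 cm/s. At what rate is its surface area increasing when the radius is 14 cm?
448π cm²/s

S = 4πr²
dS/dt = dS/dr · dr/dt = 8πr · 4
At r = 14: dS/dt = 448π cm²/s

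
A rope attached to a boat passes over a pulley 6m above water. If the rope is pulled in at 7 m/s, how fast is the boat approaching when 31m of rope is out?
217√37/185 ≈ 7.135 m/s

rope² = x² + 6²
x = √(31² - 6²) = 5√37
dx/dt = (rope/x) · d(rope)/dt = (31/(5√37)) · (-7) = -217√37/185 m/s
The boat approaches at 217√37/185 ≈ 7.135 m/s.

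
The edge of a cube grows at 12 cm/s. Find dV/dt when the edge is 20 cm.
14400 cm³/s

V = s³
dV/dt = 3s² · ds/dt = 3·20²·12 = 14400 cm³/s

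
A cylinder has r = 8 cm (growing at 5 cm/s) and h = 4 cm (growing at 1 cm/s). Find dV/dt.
384π cm³/s

V = πr²h
dV/dt = 2πrh·dr/dt + πr²·dh/dt
= 2π(8)(4)(5) + π(8)²(1)
= 384π cm³/s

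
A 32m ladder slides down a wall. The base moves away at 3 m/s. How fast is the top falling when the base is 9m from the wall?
27√943/943 ≈ 0.8792 m/s

x² + y² = 32²
2x·dx/dt + 2y·dy/dt = 0
dy/dt = -x/y · dx/dt = -9/√943 · 3 = -27√943/943 m/s
The top is descending at 27√943/943 ≈ 0.8792 m/s.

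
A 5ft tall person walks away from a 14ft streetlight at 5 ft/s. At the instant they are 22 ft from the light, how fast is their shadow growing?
25/9 ft/s

By similar triangles: 14/(x+s) = 5/s
Solving: s = 5x/9
ds/dt = 5/9 · dx/dt = 5/9 · 5 = 25/9 ft/s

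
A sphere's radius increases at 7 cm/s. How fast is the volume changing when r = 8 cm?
1792π cm³/s

V = (4/3)πr³
dV/dt = dV/dr · dr/dt = 4πr² · 7
At r = 8: dV/dt = 1792π cm³/s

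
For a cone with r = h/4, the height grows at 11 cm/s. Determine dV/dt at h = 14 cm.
539π/4 cm³/s

V = (1/3)π(h/4)²h = πh³/48
dV/dt = πh²/16 · 11
At h = 14: dV/dt = 539π/4 cm³/s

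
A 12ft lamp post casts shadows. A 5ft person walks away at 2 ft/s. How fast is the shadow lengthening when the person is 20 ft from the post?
10/7 ft/s

By similar triangles: 12/(x+s) = 5/s
Solving: s = 5x/7
ds/dt = 5/7 · dx/dt = 5/7 · 2 = 10/7 ft/s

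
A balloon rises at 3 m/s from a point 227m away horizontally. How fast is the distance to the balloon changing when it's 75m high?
225√34/1394 ≈ 0.9412 m/s

z² = 227² + y²
z = √(227² + 75²) = 41√34
dz/dt = y/z · dy/dt = 75/(41√34) · 3 = 225√34/1394 ≈ 0.9412 m/s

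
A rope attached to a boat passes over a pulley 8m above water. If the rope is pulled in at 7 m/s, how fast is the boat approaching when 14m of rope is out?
49√33/33 ≈ 8.53 m/s

rope² = x² + 8²
x = √(14² - 8²) = 2√33
dx/dt = (rope/x) · d(rope)/dt = (14/(2√33)) · (-7) = -49√33/33 m/s
The boat approaches at 49√33/33 ≈ 8.53 m/s.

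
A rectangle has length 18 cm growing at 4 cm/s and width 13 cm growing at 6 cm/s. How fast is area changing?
160 cm²/s

A = lw
dA/dt = w·dl/dt + l·dw/dt = 13·4 + 18·6 = 160 cm²/s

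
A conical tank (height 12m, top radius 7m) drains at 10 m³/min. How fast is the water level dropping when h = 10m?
72/(245π) ≈ 0.09354 m/min

r/h = 7/12, so r = (7/12)h
V = (1/3)πr²h = (1/3)π((7/12)h)²h = (49/432)πh³
dV/dh = (49/144)πh²
dh/dt = (dV/dt)/(dV/dh) = -10/((49/144)π·10²) = -72/(245π) m/min
The level is dropping at 72/(245π) ≈ 0.09354 m/min.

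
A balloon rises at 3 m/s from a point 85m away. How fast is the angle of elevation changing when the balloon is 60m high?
0.023557 rad/s

tan(θ) = y/85
sec²(θ) · dθ/dt = (1/85) · dy/dt
dθ/dt = cos²(θ)/85 · 3 = 85/(85² + 60²) · 3
dθ/dt = 0.023557 rad/s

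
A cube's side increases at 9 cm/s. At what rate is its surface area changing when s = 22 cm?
2376 cm²/s

A = 6s²
dA/dt = 12s · ds/dt = 12·22·9 = 2376 cm²/s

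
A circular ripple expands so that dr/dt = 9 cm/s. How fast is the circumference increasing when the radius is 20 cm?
18π cm/s

C = 2πr
dC/dt = 2π · dr/dt = 2π · 9 = 18π cm/s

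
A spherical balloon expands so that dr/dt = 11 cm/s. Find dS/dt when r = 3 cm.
264π cm²/s

S = 4πr²
dS/dt = dS/dr · dr/dt = 8πr · 11
At r = 3: dS/dt = 264π cm²/s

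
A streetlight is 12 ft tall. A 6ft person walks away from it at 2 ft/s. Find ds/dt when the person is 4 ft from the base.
2 ft/s

By similar triangles: 12/(x+s) = 6/s
Solving: s = 6x/6
ds/dt = 6/6 · dx/dt = 1 · 2 = 2 ft/s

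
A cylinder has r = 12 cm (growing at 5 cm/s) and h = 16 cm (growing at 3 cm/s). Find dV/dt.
2352π cm³/s

V = πr²h
dV/dt = 2πrh·dr/dt + πr²·dh/dt
= 2π(12)(16)(5) + π(12)²(3)
= 2352π cm³/s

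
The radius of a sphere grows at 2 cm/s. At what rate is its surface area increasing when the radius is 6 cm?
96π cm²/s

S = 4πr²
dS/dt = dS/dr · dr/dt = 8πr · 2
At r = 6: dS/dt = 96π cm²/s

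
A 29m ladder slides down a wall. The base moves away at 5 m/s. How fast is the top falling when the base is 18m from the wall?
90√517/517 ≈ 3.958 m/s

x² + y² = 29²
2x·dx/dt + 2y·dy/dt = 0
dy/dt = -x/y · dx/dt = -18/√517 · 5 = -90√517/517 m/s
The top is descending at 90√517/517 ≈ 3.958 m/s.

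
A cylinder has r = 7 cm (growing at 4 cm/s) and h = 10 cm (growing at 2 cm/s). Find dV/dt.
658π cm³/s

V = πr²h
dV/dt = 2πrh·dr/dt + πr²·dh/dt
= 2π(7)(10)(4) + π(7)²(2)
= 658π cm³/s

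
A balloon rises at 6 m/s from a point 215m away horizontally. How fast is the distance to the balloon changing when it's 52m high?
312√48929/48929 ≈ 1.41 m/s

z² = 215² + y²
z = √(215² + 52²) = √48929
dz/dt = y/z · dy/dt = 52/√48929 · 6 = 312√48929/48929 ≈ 1.41 m/s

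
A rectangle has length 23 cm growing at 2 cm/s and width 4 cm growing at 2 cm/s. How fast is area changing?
54 cm²/s

A = lw
dA/dt = w·dl/dt + l·dw/dt = 4·2 + 23·2 = 54 cm²/s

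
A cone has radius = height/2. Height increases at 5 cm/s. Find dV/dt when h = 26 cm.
845π cm³/s

V = (1/3)π(h/2)²h = πh³/12
dV/dt = πh²/4 · 5
At h = 26: dV/dt = 845π cm³/s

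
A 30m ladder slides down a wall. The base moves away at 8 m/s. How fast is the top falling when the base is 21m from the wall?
56√51/51 ≈ 7.842 m/s

x² + y² = 30²
2x·dx/dt + 2y·dy/dt = 0
dy/dt = -x/y · dx/dt = -21/(3√51) · 8 = -56√51/51 m/s
The top is descending at 56√51/51 ≈ 7.842 m/s.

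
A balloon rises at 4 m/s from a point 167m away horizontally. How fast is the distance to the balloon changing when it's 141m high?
282√47770/23885 ≈ 2.58 m/s

z² = 167² + y²
z = √(167² + 141²) = √47770
dz/dt = y/z · dy/dt = 141/√47770 · 4 = 282√47770/23885 ≈ 2.58 m/s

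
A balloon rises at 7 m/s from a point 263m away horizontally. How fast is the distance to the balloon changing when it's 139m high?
973√88490/88490 ≈ 3.271 m/s

z² = 263² + y²
z = √(263² + 139²) = √88490
dz/dt = y/z · dy/dt = 139/√88490 · 7 = 973√88490/88490 ≈ 3.271 m/s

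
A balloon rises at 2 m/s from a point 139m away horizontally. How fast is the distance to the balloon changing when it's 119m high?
119√33482/16741 ≈ 1.301 m/s

z² = 139² + y²
z = √(139² + 119²) = √33482
dz/dt = y/z · dy/dt = 119/√33482 · 2 = 119√33482/16741 ≈ 1.301 m/s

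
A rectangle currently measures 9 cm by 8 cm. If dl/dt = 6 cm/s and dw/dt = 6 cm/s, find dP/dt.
24 cm/s

P = 2(l + w)
dP/dt = 2(dl/dt + dw/dt) = 2(6 + 6) = 24 cm/s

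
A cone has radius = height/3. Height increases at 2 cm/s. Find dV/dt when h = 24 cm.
128π cm³/s

V = (1/3)π(h/3)²h = πh³/27
dV/dt = πh²/9 · 2
At h = 24: dV/dt = 128π cm³/s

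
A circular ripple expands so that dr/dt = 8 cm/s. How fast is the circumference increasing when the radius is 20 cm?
16π cm/s

C = 2πr
dC/dt = 2π · dr/dt = 2π · 8 = 16π cm/s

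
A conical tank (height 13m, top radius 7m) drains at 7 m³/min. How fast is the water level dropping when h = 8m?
169/(448π) ≈ 0.1201 m/min

r/h = 7/13, so r = (7/13)h
V = (1/3)πr²h = (1/3)π((7/13)h)²h = (49/507)πh³
dV/dh = (49/169)πh²
dh/dt = (dV/dt)/(dV/dh) = -7/((49/169)π·8²) = -169/(448π) m/min
The level is dropping at 169/(448π) ≈ 0.1201 m/min.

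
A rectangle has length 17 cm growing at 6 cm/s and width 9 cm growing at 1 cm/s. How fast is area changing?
71 cm²/s

A = lw
dA/dt = w·dl/dt + l·dw/dt = 9·6 + 17·1 = 71 cm²/s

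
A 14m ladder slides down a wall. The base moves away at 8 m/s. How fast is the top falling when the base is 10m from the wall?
10√6/3 ≈ 8.165 m/s

x² + y² = 14²
2x·dx/dt + 2y·dy/dt = 0
dy/dt = -x/y · dx/dt = -10/(4√6) · 8 = -10√6/3 m/s
The top is descending at 10√6/3 ≈ 8.165 m/s.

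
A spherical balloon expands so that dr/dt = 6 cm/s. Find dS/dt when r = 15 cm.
720π cm²/s

S = 4πr²
dS/dt = dS/dr · dr/dt = 8πr · 6
At r = 15: dS/dt = 720π cm²/s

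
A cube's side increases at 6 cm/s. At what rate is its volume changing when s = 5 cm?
450 cm³/s

V = s³
dV/dt = 3s² · ds/dt = 3·5²·6 = 450 cm³/s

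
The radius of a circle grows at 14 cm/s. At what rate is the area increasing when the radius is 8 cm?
224π cm²/s

A = πr²
dA/dt = 2πr · dr/dt = 2π(8)(14) = 224π cm²/s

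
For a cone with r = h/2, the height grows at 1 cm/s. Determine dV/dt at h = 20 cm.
100π cm³/s

V = (1/3)π(h/2)²h = πh³/12
dV/dt = πh²/4 · 1
At h = 20: dV/dt = 100π cm³/s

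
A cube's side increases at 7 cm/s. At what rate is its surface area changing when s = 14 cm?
1176 cm²/s

A = 6s²
dA/dt = 12s · ds/dt = 12·14·7 = 1176 cm²/s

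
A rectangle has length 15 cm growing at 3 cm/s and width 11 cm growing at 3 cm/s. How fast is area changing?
78 cm²/s

A = lw
dA/dt = w·dl/dt + l·dw/dt = 11·3 + 15·3 = 78 cm²/s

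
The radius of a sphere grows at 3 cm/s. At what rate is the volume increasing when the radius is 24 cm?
6912π cm³/s

V = (4/3)πr³
dV/dt = dV/dr · dr/dt = 4πr² · 3
At r = 24: dV/dt = 6912π cm³/s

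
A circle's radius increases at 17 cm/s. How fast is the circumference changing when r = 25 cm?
34π cm/s

C = 2πr
dC/dt = 2π · dr/dt = 2π · 17 = 34π cm/s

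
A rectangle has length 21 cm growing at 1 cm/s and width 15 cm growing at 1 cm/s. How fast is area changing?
36 cm²/s

A = lw
dA/dt = w·dl/dt + l·dw/dt = 15·1 + 21·1 = 36 cm²/s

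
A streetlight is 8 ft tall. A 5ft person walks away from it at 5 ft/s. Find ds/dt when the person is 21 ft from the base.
25/3 ft/s

By similar triangles: 8/(x+s) = 5/s
Solving: s = 5x/3
ds/dt = 5/3 · dx/dt = 5/3 · 5 = 25/3 ft/s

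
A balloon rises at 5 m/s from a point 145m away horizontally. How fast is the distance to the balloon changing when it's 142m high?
710√41189/41189 ≈ 3.498 m/s

z² = 145² + y²
z = √(145² + 142²) = √41189
dz/dt = y/z · dy/dt = 142/√41189 · 5 = 710√41189/41189 ≈ 3.498 m/s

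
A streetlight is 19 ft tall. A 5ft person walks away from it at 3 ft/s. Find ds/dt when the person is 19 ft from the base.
15/14 ft/s

By similar triangles: 19/(x+s) = 5/s
Solving: s = 5x/14
ds/dt = 5/14 · dx/dt = 5/14 · 3 = 15/14 ft/s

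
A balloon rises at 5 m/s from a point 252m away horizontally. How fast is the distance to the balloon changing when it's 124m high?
31√4930/986 ≈ 2.208 m/s

z² = 252² + y²
z = √(252² + 124²) = 4√4930
dz/dt = y/z · dy/dt = 124/(4√4930) · 5 = 31√4930/986 ≈ 2.208 m/s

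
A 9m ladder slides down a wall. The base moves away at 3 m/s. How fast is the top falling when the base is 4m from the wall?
12√65/65 ≈ 1.488 m/s

x² + y² = 9²
2x·dx/dt + 2y·dy/dt = 0
dy/dt = -x/y · dx/dt = -4/√65 · 3 = -12√65/65 m/s
The top is descending at 12√65/65 ≈ 1.488 m/s.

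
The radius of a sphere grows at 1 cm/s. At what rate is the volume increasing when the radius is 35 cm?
4900π cm³/s

V = (4/3)πr³
dV/dt = dV/dr · dr/dt = 4πr² · 1
At r = 35: dV/dt = 4900π cm³/s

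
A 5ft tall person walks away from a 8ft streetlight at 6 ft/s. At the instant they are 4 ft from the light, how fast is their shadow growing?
10 ft/s

By similar triangles: 8/(x+s) = 5/s
Solving: s = 5x/3
ds/dt = 5/3 · dx/dt = 5/3 · 6 = 10 ft/s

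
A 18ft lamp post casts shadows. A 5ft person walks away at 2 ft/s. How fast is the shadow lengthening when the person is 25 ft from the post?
10/13 ft/s

By similar triangles: 18/(x+s) = 5/s
Solving: s = 5x/13
ds/dt = 5/13 · dx/dt = 5/13 · 2 = 10/13 ft/s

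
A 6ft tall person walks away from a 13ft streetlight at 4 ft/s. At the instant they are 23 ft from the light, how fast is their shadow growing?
24/7 ft/s

By similar triangles: 13/(x+s) = 6/s
Solving: s = 6x/7
ds/dt = 6/7 · dx/dt = 6/7 · 4 = 24/7 ft/s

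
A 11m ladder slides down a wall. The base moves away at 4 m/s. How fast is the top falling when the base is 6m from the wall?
24√85/85 ≈ 2.603 m/s

x² + y² = 11²
2x·dx/dt + 2y·dy/dt = 0
dy/dt = -x/y · dx/dt = -6/√85 · 4 = -24√85/85 m/s
The top is descending at 24√85/85 ≈ 2.603 m/s.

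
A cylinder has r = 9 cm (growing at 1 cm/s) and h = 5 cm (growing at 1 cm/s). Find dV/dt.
171π cm³/s

V = πr²h
dV/dt = 2πrh·dr/dt + πr²·dh/dt
= 2π(9)(5)(1) + π(9)²(1)
= 171π cm³/s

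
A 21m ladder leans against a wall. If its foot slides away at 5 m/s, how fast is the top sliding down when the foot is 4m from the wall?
4√17/17 ≈ 0.9701 m/s

x² + y² = 21²
2x·dx/dt + 2y·dy/dt = 0
dy/dt = -x/y · dx/dt = -4/(5√17) · 5 = -4√17/17 m/s
The top is descending at 4√17/17 ≈ 0.9701 m/s.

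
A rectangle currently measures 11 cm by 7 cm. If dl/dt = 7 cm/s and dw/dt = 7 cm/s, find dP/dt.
28 cm/s

P = 2(l + w)
dP/dt = 2(dl/dt + dw/dt) = 2(7 + 7) = 28 cm/s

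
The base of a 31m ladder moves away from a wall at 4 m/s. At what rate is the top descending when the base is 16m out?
64√705/705 ≈ 2.41 m/s

x² + y² = 31²
2x·dx/dt + 2y·dy/dt = 0
dy/dt = -x/y · dx/dt = -16/√705 · 4 = -64√705/705 m/s
The top is descending at 64√705/705 ≈ 2.41 m/s.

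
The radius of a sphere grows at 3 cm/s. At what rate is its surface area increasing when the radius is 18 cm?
432π cm²/s

S = 4πr²
dS/dt = dS/dr · dr/dt = 8πr · 3
At r = 18: dS/dt = 432π cm²/s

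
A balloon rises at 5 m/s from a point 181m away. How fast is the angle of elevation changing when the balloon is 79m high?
0.023204 rad/s

tan(θ) = y/181
sec²(θ) · dθ/dt = (1/181) · dy/dt
dθ/dt = cos²(θ)/181 · 5 = 181/(181² + 79²) · 5
dθ/dt = 0.023204 rad/s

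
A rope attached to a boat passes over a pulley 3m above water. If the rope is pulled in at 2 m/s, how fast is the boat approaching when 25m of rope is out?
25√154/154 ≈ 2.015 m/s

rope² = x² + 3²
x = √(25² - 3²) = 2√154
dx/dt = (rope/x) · d(rope)/dt = (25/(2√154)) · (-2) = -25√154/154 m/s
The boat approaches at 25√154/154 ≈ 2.015 m/s.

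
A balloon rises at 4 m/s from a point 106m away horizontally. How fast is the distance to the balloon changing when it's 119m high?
476√25397/25397 ≈ 2.987 m/s

z² = 106² + y²
z = √(106² + 119²) = √25397
dz/dt = y/z · dy/dt = 119/√25397 · 4 = 476√25397/25397 ≈ 2.987 m/s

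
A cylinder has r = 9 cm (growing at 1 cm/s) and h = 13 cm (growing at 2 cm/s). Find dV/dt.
396π cm³/s

V = πr²h
dV/dt = 2πrh·dr/dt + πr²·dh/dt
= 2π(9)(13)(1) + π(9)²(2)
= 396π cm³/s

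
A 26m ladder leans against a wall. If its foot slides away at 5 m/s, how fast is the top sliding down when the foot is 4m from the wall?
2√165/33 ≈ 0.7785 m/s

x² + y² = 26²
2x·dx/dt + 2y·dy/dt = 0
dy/dt = -x/y · dx/dt = -4/(2√165) · 5 = -2√165/33 m/s
The top is descending at 2√165/33 ≈ 0.7785 m/s.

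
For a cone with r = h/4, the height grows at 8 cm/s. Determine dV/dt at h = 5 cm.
25π/2 cm³/s

V = (1/3)π(h/4)²h = πh³/48
dV/dt = πh²/16 · 8
At h = 5: dV/dt = 25π/2 cm³/s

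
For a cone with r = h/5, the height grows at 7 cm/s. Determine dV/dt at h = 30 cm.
252π cm³/s

V = (1/3)π(h/5)²h = πh³/75
dV/dt = πh²/25 · 7
At h = 30: dV/dt = 252π cm³/s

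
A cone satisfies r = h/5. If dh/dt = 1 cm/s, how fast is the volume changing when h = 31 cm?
961π/25 cm³/s

V = (1/3)π(h/5)²h = πh³/75
dV/dt = πh²/25 · 1
At h = 31: dV/dt = 961π/25 cm³/s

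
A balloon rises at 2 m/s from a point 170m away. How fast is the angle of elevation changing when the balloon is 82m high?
0.009544 rad/s

tan(θ) = y/170
sec²(θ) · dθ/dt = (1/170) · dy/dt
dθ/dt = cos²(θ)/170 · 2 = 170/(170² + 82²) · 2
dθ/dt = 0.009544 rad/s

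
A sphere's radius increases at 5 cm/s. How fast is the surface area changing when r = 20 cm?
800π cm²/s

S = 4πr²
dS/dt = dS/dr · dr/dt = 8πr · 5
At r = 20: dS/dt = 800π cm²/s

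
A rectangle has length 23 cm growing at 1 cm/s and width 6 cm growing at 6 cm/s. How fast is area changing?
144 cm²/s

A = lw
dA/dt = w·dl/dt + l·dw/dt = 6·1 + 23·6 = 144 cm²/s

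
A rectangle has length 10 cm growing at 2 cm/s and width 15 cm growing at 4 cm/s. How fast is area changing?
70 cm²/s

A = lw
dA/dt = w·dl/dt + l·dw/dt = 15·2 + 10·4 = 70 cm²/s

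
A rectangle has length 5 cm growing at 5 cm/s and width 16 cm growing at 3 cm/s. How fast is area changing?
95 cm²/s

A = lw
dA/dt = w·dl/dt + l·dw/dt = 16·5 + 5·3 = 95 cm²/s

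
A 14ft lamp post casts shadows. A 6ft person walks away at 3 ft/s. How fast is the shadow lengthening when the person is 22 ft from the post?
9/4 ft/s

By similar triangles: 14/(x+s) = 6/s
Solving: s = 6x/8
ds/dt = 6/8 · dx/dt = 3/4 · 3 = 9/4 ft/s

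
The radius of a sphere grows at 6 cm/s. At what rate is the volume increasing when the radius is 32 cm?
24576π cm³/s

V = (4/3)πr³
dV/dt = dV/dr · dr/dt = 4πr² · 6
At r = 32: dV/dt = 24576π cm³/s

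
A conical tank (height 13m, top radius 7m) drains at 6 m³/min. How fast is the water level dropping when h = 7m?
1014/(2401π) ≈ 0.1344 m/min

r/h = 7/13, so r = (7/13)h
V = (1/3)πr²h = (1/3)π((7/13)h)²h = (49/507)πh³
dV/dh = (49/169)πh²
dh/dt = (dV/dt)/(dV/dh) = -6/((49/169)π·7²) = -1014/(2401π) m/min
The level is dropping at 1014/(2401π) ≈ 0.1344 m/min.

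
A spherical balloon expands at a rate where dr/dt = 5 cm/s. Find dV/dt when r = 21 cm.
8820π cm³/s

V = (4/3)πr³
dV/dt = dV/dr · dr/dt = 4πr² · 5
At r = 21: dV/dt = 8820π cm³/s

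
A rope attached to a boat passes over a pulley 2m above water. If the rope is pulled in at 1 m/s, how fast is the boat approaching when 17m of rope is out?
17√285/285 ≈ 1.007 m/s

rope² = x² + 2²
x = √(17² - 2²) = √285
dx/dt = (rope/x) · d(rope)/dt = (17/√285) · (-1) = -17√285/285 m/s
The boat approaches at 17√285/285 ≈ 1.007 m/s.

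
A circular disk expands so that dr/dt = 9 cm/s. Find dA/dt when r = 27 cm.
486π cm²/s

A = πr²
dA/dt = 2πr · dr/dt = 2π(27)(9) = 486π cm²/s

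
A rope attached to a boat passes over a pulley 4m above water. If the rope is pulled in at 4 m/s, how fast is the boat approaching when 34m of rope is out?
68√285/285 ≈ 4.028 m/s

rope² = x² + 4²
x = √(34² - 4²) = 2√285
dx/dt = (rope/x) · d(rope)/dt = (34/(2√285)) · (-4) = -68√285/285 m/s
The boat approaches at 68√285/285 ≈ 4.028 m/s.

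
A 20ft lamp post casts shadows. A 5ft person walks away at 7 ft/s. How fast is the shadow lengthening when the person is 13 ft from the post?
7/3 ft/s

By similar triangles: 20/(x+s) = 5/s
Solving: s = 5x/15
ds/dt = 5/15 · dx/dt = 1/3 · 7 = 7/3 ft/s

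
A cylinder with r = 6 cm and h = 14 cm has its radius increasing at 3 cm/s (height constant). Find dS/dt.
156π cm²/s

S = 2πrh + 2πr² (lateral + bases)
dS/dt = (2πh + 4πr)·dr/dt = (2π·14 + 4π·6)·3
= 156π cm²/s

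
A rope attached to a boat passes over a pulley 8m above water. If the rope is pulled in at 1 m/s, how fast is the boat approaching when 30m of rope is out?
15√209/209 ≈ 1.038 m/s

rope² = x² + 8²
x = √(30² - 8²) = 2√209
dx/dt = (rope/x) · d(rope)/dt = (30/(2√209)) · (-1) = -15√209/209 m/s
The boat approaches at 15√209/209 ≈ 1.038 m/s.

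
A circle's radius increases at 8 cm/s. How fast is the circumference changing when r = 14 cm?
16π cm/s

C = 2πr
dC/dt = 2π · dr/dt = 2π · 8 = 16π cm/s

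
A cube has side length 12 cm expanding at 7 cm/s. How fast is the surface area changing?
1008 cm²/s

A = 6s²
dA/dt = 12s · ds/dt = 12·12·7 = 1008 cm²/s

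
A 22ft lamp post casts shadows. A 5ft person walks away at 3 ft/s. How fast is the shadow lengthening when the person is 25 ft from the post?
15/17 ft/s

By similar triangles: 22/(x+s) = 5/s
Solving: s = 5x/17
ds/dt = 5/17 · dx/dt = 5/17 · 3 = 15/17 ft/s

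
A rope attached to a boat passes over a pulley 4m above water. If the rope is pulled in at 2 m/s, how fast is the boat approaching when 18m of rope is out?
18√77/77 ≈ 2.051 m/s

rope² = x² + 4²
x = √(18² - 4²) = 2√77
dx/dt = (rope/x) · d(rope)/dt = (18/(2√77)) · (-2) = -18√77/77 m/s
The boat approaches at 18√77/77 ≈ 2.051 m/s.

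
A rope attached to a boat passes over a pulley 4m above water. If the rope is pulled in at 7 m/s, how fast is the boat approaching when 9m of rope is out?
63√65/65 ≈ 7.814 m/s

rope² = x² + 4²
x = √(9² - 4²) = √65
dx/dt = (rope/x) · d(rope)/dt = (9/√65) · (-7) = -63√65/65 m/s
The boat approaches at 63√65/65 ≈ 7.814 m/s.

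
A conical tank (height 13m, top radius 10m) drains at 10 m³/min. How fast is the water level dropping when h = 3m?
169/(90π) ≈ 0.5977 m/min

r/h = 10/13, so r = (10/13)h
V = (1/3)πr²h = (1/3)π((10/13)h)²h = (100/507)πh³
dV/dh = (100/169)πh²
dh/dt = (dV/dt)/(dV/dh) = -10/((100/169)π·3²) = -169/(90π) m/min
The level is dropping at 169/(90π) ≈ 0.5977 m/min.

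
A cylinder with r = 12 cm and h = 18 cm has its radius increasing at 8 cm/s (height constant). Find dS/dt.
672π cm²/s

S = 2πrh + 2πr² (lateral + bases)
dS/dt = (2πh + 4πr)·dr/dt = (2π·18 + 4π·12)·8
= 672π cm²/s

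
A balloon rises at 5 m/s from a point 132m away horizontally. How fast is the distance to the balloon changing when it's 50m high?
125√4981/4981 ≈ 1.771 m/s

z² = 132² + y²
z = √(132² + 50²) = 2√4981
dz/dt = y/z · dy/dt = 50/(2√4981) · 5 = 125√4981/4981 ≈ 1.771 m/s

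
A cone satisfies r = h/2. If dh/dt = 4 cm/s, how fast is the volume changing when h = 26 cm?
676π cm³/s

V = (1/3)π(h/2)²h = πh³/12
dV/dt = πh²/4 · 4
At h = 26: dV/dt = 676π cm³/s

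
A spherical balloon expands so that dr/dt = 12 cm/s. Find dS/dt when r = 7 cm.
672π cm²/s

S = 4πr²
dS/dt = dS/dr · dr/dt = 8πr · 12
At r = 7: dS/dt = 672π cm²/s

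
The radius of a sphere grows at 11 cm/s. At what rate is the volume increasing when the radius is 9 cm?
3564π cm³/s

V = (4/3)πr³
dV/dt = dV/dr · dr/dt = 4πr² · 11
At r = 9: dV/dt = 3564π cm³/s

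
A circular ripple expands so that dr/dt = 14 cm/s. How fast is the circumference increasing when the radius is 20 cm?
28π cm/s

C = 2πr
dC/dt = 2π · dr/dt = 2π · 14 = 28π cm/s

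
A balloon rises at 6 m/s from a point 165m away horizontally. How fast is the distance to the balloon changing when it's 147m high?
147√5426/2713 ≈ 3.991 m/s

z² = 165² + y²
z = √(165² + 147²) = 3√5426
dz/dt = y/z · dy/dt = 147/(3√5426) · 6 = 147√5426/2713 ≈ 3.991 m/s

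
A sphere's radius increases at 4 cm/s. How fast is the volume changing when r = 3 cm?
144π cm³/s

V = (4/3)πr³
dV/dt = dV/dr · dr/dt = 4πr² · 4
At r = 3: dV/dt = 144π cm³/s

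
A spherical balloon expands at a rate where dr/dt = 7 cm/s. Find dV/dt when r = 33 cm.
30492π cm³/s

V = (4/3)πr³
dV/dt = dV/dr · dr/dt = 4πr² · 7
At r = 33: dV/dt = 30492π cm³/s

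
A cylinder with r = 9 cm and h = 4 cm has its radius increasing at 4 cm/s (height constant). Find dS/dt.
176π cm²/s

S = 2πrh + 2πr² (lateral + bases)
dS/dt = (2πh + 4πr)·dr/dt = (2π·4 + 4π·9)·4
= 176π cm²/s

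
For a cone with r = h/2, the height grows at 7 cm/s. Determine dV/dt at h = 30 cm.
1575π cm³/s

V = (1/3)π(h/2)²h = πh³/12
dV/dt = πh²/4 · 7
At h = 30: dV/dt = 1575π cm³/s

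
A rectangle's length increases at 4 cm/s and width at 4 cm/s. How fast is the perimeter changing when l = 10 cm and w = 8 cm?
16 cm/s

P = 2(l + w)
dP/dt = 2(dl/dt + dw/dt) = 2(4 + 4) = 16 cm/s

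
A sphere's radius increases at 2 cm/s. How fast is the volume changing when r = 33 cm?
8712π cm³/s

V = (4/3)πr³
dV/dt = dV/dr · dr/dt = 4πr² · 2
At r = 33: dV/dt = 8712π cm³/s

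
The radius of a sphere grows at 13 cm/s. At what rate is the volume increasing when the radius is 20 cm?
20800π cm³/s

V = (4/3)πr³
dV/dt = dV/dr · dr/dt = 4πr² · 13
At r = 20: dV/dt = 20800π cm³/s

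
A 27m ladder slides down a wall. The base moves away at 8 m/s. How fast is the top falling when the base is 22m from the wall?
176√5/35 ≈ 11.24 m/s

x² + y² = 27²
2x·dx/dt + 2y·dy/dt = 0
dy/dt = -x/y · dx/dt = -22/(7√5) · 8 = -176√5/35 m/s
The top is descending at 176√5/35 ≈ 11.24 m/s.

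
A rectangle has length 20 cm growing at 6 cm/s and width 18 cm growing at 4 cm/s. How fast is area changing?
188 cm²/s

A = lw
dA/dt = w·dl/dt + l·dw/dt = 18·6 + 20·4 = 188 cm²/s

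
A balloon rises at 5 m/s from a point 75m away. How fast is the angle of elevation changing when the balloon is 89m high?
0.027683 rad/s

tan(θ) = y/75
sec²(θ) · dθ/dt = (1/75) · dy/dt
dθ/dt = cos²(θ)/75 · 5 = 75/(75² + 89²) · 5
dθ/dt = 0.027683 rad/s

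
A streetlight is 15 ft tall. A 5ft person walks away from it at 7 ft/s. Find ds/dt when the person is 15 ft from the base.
7/2 ft/s

By similar triangles: 15/(x+s) = 5/s
Solving: s = 5x/10
ds/dt = 5/10 · dx/dt = 1/2 · 7 = 7/2 ft/s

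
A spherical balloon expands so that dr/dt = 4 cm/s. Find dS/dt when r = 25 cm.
800π cm²/s

S = 4πr²
dS/dt = dS/dr · dr/dt = 8πr · 4
At r = 25: dS/dt = 800π cm²/s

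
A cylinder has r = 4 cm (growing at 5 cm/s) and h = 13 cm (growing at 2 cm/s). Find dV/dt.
552π cm³/s

V = πr²h
dV/dt = 2πrh·dr/dt + πr²·dh/dt
= 2π(4)(13)(5) + π(4)²(2)
= 552π cm³/s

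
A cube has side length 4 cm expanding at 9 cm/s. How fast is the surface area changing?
432 cm²/s

A = 6s²
dA/dt = 12s · ds/dt = 12·4·9 = 432 cm²/s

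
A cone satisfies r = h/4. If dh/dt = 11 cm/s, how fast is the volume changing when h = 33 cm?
11979π/16 cm³/s

V = (1/3)π(h/4)²h = πh³/48
dV/dt = πh²/16 · 11
At h = 33: dV/dt = 11979π/16 cm³/s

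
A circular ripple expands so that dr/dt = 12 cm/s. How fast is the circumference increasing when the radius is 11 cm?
24π cm/s

C = 2πr
dC/dt = 2π · dr/dt = 2π · 12 = 24π cm/s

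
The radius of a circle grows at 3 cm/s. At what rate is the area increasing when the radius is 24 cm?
144π cm²/s

A = πr²
dA/dt = 2πr · dr/dt = 2π(24)(3) = 144π cm²/s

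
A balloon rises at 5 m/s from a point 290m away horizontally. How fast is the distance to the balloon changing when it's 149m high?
745√629/8177 ≈ 2.285 m/s

z² = 290² + y²
z = √(290² + 149²) = 13√629
dz/dt = y/z · dy/dt = 149/(13√629) · 5 = 745√629/8177 ≈ 2.285 m/s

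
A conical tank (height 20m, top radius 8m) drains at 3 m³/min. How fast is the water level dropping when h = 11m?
75/(484π) ≈ 0.04932 m/min

r/h = 8/20, so r = (2/5)h
V = (1/3)πr²h = (1/3)π((2/5)h)²h = (4/75)πh³
dV/dh = (4/25)πh²
dh/dt = (dV/dt)/(dV/dh) = -3/((4/25)π·11²) = -75/(484π) m/min
The level is dropping at 75/(484π) ≈ 0.04932 m/min.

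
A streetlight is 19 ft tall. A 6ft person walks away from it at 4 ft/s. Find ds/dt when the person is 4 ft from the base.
24/13 ft/s

By similar triangles: 19/(x+s) = 6/s
Solving: s = 6x/13
ds/dt = 6/13 · dx/dt = 6/13 · 4 = 24/13 ft/s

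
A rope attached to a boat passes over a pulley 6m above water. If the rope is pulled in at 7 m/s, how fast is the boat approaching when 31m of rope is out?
217√37/185 ≈ 7.135 m/s

rope² = x² + 6²
x = √(31² - 6²) = 5√37
dx/dt = (rope/x) · d(rope)/dt = (31/(5√37)) · (-7) = -217√37/185 m/s
The boat approaches at 217√37/185 ≈ 7.135 m/s.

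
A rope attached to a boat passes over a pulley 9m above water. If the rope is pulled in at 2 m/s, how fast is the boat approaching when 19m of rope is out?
19√70/70 ≈ 2.271 m/s

rope² = x² + 9²
x = √(19² - 9²) = 2√70
dx/dt = (rope/x) · d(rope)/dt = (19/(2√70)) · (-2) = -19√70/70 m/s
The boat approaches at 19√70/70 ≈ 2.271 m/s.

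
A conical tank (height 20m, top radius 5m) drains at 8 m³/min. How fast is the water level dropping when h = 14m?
32/(49π) ≈ 0.2079 m/min

r/h = 5/20, so r = (1/4)h
V = (1/3)πr²h = (1/3)π((1/4)h)²h = (1/48)πh³
dV/dh = (1/16)πh²
dh/dt = (dV/dt)/(dV/dh) = -8/((1/16)π·14²) = -32/(49π) m/min
The level is dropping at 32/(49π) ≈ 0.2079 m/min.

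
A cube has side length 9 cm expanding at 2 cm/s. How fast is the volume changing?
486 cm³/s

V = s³
dV/dt = 3s² · ds/dt = 3·9²·2 = 486 cm³/s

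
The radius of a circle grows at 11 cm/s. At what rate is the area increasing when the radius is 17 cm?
374π cm²/s

A = πr²
dA/dt = 2πr · dr/dt = 2π(17)(11) = 374π cm²/s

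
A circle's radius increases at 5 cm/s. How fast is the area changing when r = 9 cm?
90π cm²/s

A = πr²
dA/dt = 2πr · dr/dt = 2π(9)(5) = 90π cm²/s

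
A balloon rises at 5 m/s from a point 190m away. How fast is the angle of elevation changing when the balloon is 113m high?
0.01944 rad/s

tan(θ) = y/190
sec²(θ) · dθ/dt = (1/190) · dy/dt
dθ/dt = cos²(θ)/190 · 5 = 190/(190² + 113²) · 5
dθ/dt = 0.01944 rad/s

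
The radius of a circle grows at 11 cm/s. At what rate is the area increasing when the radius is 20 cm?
440π cm²/s

A = πr²
dA/dt = 2πr · dr/dt = 2π(20)(11) = 440π cm²/s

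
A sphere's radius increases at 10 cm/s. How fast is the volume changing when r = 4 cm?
640π cm³/s

V = (4/3)πr³
dV/dt = dV/dr · dr/dt = 4πr² · 10
At r = 4: dV/dt = 640π cm³/s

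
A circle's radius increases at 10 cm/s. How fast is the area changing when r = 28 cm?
560π cm²/s

A = πr²
dA/dt = 2πr · dr/dt = 2π(28)(10) = 560π cm²/s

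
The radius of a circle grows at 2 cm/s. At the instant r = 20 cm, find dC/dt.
4π cm/s

C = 2πr
dC/dt = 2π · dr/dt = 2π · 2 = 4π cm/s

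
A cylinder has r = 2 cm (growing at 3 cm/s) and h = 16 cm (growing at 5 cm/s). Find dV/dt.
212π cm³/s

V = πr²h
dV/dt = 2πrh·dr/dt + πr²·dh/dt
= 2π(2)(16)(3) + π(2)²(5)
= 212π cm³/s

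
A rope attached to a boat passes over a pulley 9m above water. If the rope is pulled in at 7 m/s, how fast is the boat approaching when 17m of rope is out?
119√13/52 ≈ 8.251 m/s

rope² = x² + 9²
x = √(17² - 9²) = 4√13
dx/dt = (rope/x) · d(rope)/dt = (17/(4√13)) · (-7) = -119√13/52 m/s
The boat approaches at 119√13/52 ≈ 8.251 m/s.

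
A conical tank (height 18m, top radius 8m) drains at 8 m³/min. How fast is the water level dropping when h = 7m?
81/(98π) ≈ 0.2631 m/min

r/h = 8/18, so r = (4/9)h
V = (1/3)πr²h = (1/3)π((4/9)h)²h = (16/243)πh³
dV/dh = (16/81)πh²
dh/dt = (dV/dt)/(dV/dh) = -8/((16/81)π·7²) = -81/(98π) m/min
The level is dropping at 81/(98π) ≈ 0.2631 m/min.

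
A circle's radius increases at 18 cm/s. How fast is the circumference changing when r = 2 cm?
36π cm/s

C = 2πr
dC/dt = 2π · dr/dt = 2π · 18 = 36π cm/s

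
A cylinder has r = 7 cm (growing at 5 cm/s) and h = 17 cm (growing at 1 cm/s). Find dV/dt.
1239π cm³/s

V = πr²h
dV/dt = 2πrh·dr/dt + πr²·dh/dt
= 2π(7)(17)(5) + π(7)²(1)
= 1239π cm³/s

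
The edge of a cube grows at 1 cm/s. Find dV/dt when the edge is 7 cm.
147 cm³/s

V = s³
dV/dt = 3s² · ds/dt = 3·7²·1 = 147 cm³/s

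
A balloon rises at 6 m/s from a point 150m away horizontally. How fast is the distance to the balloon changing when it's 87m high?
174√3341/3341 ≈ 3.01 m/s

z² = 150² + y²
z = √(150² + 87²) = 3√3341
dz/dt = y/z · dy/dt = 87/(3√3341) · 6 = 174√3341/3341 ≈ 3.01 m/s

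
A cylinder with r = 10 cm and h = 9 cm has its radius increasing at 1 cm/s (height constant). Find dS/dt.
58π cm²/s

S = 2πrh + 2πr² (lateral + bases)
dS/dt = (2πh + 4πr)·dr/dt = (2π·9 + 4π·10)·1
= 58π cm²/s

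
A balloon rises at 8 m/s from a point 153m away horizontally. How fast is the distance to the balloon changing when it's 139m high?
556√42730/21365 ≈ 5.379 m/s

z² = 153² + y²
z = √(153² + 139²) = √42730
dz/dt = y/z · dy/dt = 139/√42730 · 8 = 556√42730/21365 ≈ 5.379 m/s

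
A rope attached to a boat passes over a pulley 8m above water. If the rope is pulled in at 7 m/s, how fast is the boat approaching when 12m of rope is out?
21√5/5 ≈ 9.391 m/s

rope² = x² + 8²
x = √(12² - 8²) = 4√5
dx/dt = (rope/x) · d(rope)/dt = (12/(4√5)) · (-7) = -21√5/5 m/s
The boat approaches at 21√5/5 ≈ 9.391 m/s.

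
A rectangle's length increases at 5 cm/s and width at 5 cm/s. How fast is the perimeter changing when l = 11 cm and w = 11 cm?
20 cm/s

P = 2(l + w)
dP/dt = 2(dl/dt + dw/dt) = 2(5 + 5) = 20 cm/s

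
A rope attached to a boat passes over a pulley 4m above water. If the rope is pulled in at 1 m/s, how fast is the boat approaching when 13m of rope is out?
13√17/51 ≈ 1.051 m/s

rope² = x² + 4²
x = √(13² - 4²) = 3√17
dx/dt = (rope/x) · d(rope)/dt = (13/(3√17)) · (-1) = -13√17/51 m/s
The boat approaches at 13√17/51 ≈ 1.051 m/s.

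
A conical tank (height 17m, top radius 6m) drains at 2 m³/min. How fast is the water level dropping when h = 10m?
289/(1800π) ≈ 0.05111 m/min

r/h = 6/17, so r = (6/17)h
V = (1/3)πr²h = (1/3)π((6/17)h)²h = (12/289)πh³
dV/dh = (36/289)πh²
dh/dt = (dV/dt)/(dV/dh) = -2/((36/289)π·10²) = -289/(1800π) m/min
The level is dropping at 289/(1800π) ≈ 0.05111 m/min.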